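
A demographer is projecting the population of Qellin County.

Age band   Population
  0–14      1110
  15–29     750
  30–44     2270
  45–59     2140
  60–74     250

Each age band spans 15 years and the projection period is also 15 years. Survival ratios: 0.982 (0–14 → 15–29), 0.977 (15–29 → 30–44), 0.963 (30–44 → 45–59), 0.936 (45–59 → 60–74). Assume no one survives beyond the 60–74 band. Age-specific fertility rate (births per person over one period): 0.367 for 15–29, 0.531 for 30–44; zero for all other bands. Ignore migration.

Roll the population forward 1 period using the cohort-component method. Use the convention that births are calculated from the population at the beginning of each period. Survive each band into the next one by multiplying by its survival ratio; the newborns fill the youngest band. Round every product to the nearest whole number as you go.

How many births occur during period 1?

Let band 1 be 0–14 through band 5 = 60–74.
Period 1.
Births: 750 * 0.367 = 275  |  2270 * 0.531 = 1205 → total 1480
Band 2: 1110 * 0.982 = 1090
Band 3: 750 * 0.977 = 733
Band 4: 2270 * 0.963 = 2186
Band 5: 2140 * 0.936 = 2003
→ [1480, 1090, 733, 2186, 2003]

1480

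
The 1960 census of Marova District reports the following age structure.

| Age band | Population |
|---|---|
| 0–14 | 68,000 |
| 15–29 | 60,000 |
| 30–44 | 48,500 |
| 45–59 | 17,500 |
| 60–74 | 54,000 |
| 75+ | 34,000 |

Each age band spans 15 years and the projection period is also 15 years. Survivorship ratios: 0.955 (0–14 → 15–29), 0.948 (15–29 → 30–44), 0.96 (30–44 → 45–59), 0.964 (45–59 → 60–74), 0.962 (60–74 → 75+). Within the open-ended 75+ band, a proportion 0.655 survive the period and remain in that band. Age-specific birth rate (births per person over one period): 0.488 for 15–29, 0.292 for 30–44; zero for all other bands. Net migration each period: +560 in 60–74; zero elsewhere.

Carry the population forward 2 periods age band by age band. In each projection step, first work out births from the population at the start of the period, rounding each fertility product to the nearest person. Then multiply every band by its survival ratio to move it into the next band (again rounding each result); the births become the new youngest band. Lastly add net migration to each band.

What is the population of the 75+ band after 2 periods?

Period 1:
Births: 60000 × 0.488 = 29280  |  48500 × 0.292 = 14162 ⇒ total 43442
15–29: 68000 × 0.955 = 64940
30–44: 60000 × 0.948 = 56880
45–59: 48500 × 0.96 = 46560
60–74: 17500 × 0.964 = 16870
75+: 54000 × 0.962 + 34000 × 0.655 = 51948 + 22270 = 74218
Net migration: 60–74 + 560 → 17430
Giving 43442 / 64940 / 56880 / 46560 / 17430 / 74218.
Period 2:
Births: 64940 × 0.488 = 31691  |  56880 × 0.292 = 16609 ⇒ total 48300
15–29: 43442 × 0.955 = 41487
30–44: 64940 × 0.948 = 61563
45–59: 56880 × 0.96 = 54605
60–74: 46560 × 0.964 = 44884
75+: 17430 × 0.962 + 74218 × 0.655 = 16768 + 48613 = 65381
Net migration: 60–74 + 560 → 45444
Giving 48300 / 41487 / 61563 / 54605 / 45444 / 65381.

65381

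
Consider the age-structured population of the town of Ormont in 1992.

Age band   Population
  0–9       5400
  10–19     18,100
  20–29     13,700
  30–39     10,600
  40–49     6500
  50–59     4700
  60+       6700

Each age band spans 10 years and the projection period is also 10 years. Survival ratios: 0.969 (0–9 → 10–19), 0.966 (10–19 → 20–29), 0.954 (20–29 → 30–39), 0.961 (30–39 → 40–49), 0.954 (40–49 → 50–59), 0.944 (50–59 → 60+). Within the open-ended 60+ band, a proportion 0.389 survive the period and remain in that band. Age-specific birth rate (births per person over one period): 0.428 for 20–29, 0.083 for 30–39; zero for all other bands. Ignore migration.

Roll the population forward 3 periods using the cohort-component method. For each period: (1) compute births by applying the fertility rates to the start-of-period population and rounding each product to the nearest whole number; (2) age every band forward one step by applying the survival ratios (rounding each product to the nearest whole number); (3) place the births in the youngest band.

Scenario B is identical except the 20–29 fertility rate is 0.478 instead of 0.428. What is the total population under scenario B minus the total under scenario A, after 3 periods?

Call the bands 1 to 7, youngest first.
Period 1:
Births: 13700 * 0.428 = 5864 ; 10600 * 0.083 = 880 ⇒ total 6744
Band 2: 5400 * 0.969 = 5233
Band 3: 18100 * 0.966 = 17485
Band 4: 13700 * 0.954 = 13070
Band 5: 10600 * 0.961 = 10187
Band 6: 6500 * 0.954 = 6201
Band 7: 4700 * 0.944 + 6700 * 0.389 = 4437 + 2606 = 7043
→ [6744, 5233, 17485, 13070, 10187, 6201, 7043]
Period 2:
Births: 17485 * 0.428 = 7484 ; 13070 * 0.083 = 1085 ⇒ total 8569
Band 2: 6744 * 0.969 = 6535
Band 3: 5233 * 0.966 = 5055
Band 4: 17485 * 0.954 = 16681
Band 5: 13070 * 0.961 = 12560
Band 6: 10187 * 0.954 = 9718
Band 7: 6201 * 0.944 + 7043 * 0.389 = 5854 + 2740 = 8594
→ [8569, 6535, 5055, 16681, 12560, 9718, 8594]
Period 3:
Births: 5055 * 0.428 = 2164 ; 16681 * 0.083 = 1385 ⇒ total 3549
Band 2: 8569 * 0.969 = 8303
Band 3: 6535 * 0.966 = 6313
Band 4: 5055 * 0.954 = 4822
Band 5: 16681 * 0.961 = 16030
Band 6: 12560 * 0.954 = 11982
Band 7: 9718 * 0.944 + 8594 * 0.389 = 9174 + 3343 = 12517
→ [3549, 8303, 6313, 4822, 16030, 11982, 12517]
Scenario A total after 3 periods: 63516
Scenario B projection —
Period 1:
Births: 13700 * 0.478 = 6549 ; 10600 * 0.083 = 880 ⇒ total 7429
Band 2: 5400 * 0.969 = 5233
Band 3: 18100 * 0.966 = 17485
Band 4: 13700 * 0.954 = 13070
Band 5: 10600 * 0.961 = 10187
Band 6: 6500 * 0.954 = 6201
Band 7: 4700 * 0.944 + 6700 * 0.389 = 4437 + 2606 = 7043
→ [7429, 5233, 17485, 13070, 10187, 6201, 7043]
Period 2:
Births: 17485 * 0.478 = 8358 ; 13070 * 0.083 = 1085 ⇒ total 9443
Band 2: 7429 * 0.969 = 7199
Band 3: 5233 * 0.966 = 5055
Band 4: 17485 * 0.954 = 16681
Band 5: 13070 * 0.961 = 12560
Band 6: 10187 * 0.954 = 9718
Band 7: 6201 * 0.944 + 7043 * 0.389 = 5854 + 2740 = 8594
→ [9443, 7199, 5055, 16681, 12560, 9718, 8594]
Period 3:
Births: 5055 * 0.478 = 2416 ; 16681 * 0.083 = 1385 ⇒ total 3801
Band 2: 9443 * 0.969 = 9150
Band 3: 7199 * 0.966 = 6954
Band 4: 5055 * 0.954 = 4822
Band 5: 16681 * 0.961 = 16030
Band 6: 12560 * 0.954 = 11982
Band 7: 9718 * 0.944 + 8594 * 0.389 = 9174 + 3343 = 12517
→ [3801, 9150, 6954, 4822, 16030, 11982, 12517]
Scenario B total after 3 periods: 65256
Difference B − A = 65256 − 63516 = 1740

1740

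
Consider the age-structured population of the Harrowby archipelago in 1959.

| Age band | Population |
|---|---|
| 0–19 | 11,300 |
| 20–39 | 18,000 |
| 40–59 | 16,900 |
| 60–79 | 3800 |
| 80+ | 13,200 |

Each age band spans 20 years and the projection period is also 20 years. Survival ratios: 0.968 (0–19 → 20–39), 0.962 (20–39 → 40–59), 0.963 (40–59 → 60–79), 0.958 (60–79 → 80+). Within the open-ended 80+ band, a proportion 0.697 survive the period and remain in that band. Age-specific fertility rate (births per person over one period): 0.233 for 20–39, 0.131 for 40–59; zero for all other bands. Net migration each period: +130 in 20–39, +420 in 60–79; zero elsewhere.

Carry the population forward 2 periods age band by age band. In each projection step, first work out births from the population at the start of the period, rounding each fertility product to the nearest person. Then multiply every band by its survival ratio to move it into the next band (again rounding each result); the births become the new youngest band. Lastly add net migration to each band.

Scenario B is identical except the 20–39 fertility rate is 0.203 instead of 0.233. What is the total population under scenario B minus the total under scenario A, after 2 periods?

-855

(Groups numbered youngest = 1 to oldest = 5.)
After projecting period 1:
Births: 18000 × 0.233 = 4194, 16900 × 0.131 = 2214 → total 6408
Group 2: 11300 × 0.968 = 10938
Group 3: 18000 × 0.962 = 17316
Group 4: 16900 × 0.963 = 16275
Group 5: 3800 × 0.958 + 13200 × 0.697 = 3640 + 9200 = 12840
Net migration: Group 2 + 130 → 11068; Group 4 + 420 → 16695
→ [6408, 11068, 17316, 16695, 12840]
After projecting period 2:
Births: 11068 × 0.233 = 2579, 17316 × 0.131 = 2268 → total 4847
Group 2: 6408 × 0.968 = 6203
Group 3: 11068 × 0.962 = 10647
Group 4: 17316 × 0.963 = 16675
Group 5: 16695 × 0.958 + 12840 × 0.697 = 15994 + 8949 = 24943
Net migration: Group 2 + 130 → 6333; Group 4 + 420 → 17095
→ [4847, 6333, 10647, 17095, 24943]
Scenario A total after 2 periods: 63865
Scenario B projection —
After projecting period 1:
Births: 18000 × 0.203 = 3654, 16900 × 0.131 = 2214 → total 5868
Group 2: 11300 × 0.968 = 10938
Group 3: 18000 × 0.962 = 17316
Group 4: 16900 × 0.963 = 16275
Group 5: 3800 × 0.958 + 13200 × 0.697 = 3640 + 9200 = 12840
Net migration: Group 2 + 130 → 11068; Group 4 + 420 → 16695
→ [5868, 11068, 17316, 16695, 12840]
After projecting period 2:
Births: 11068 × 0.203 = 2247, 17316 × 0.131 = 2268 → total 4515
Group 2: 5868 × 0.968 = 5680
Group 3: 11068 × 0.962 = 10647
Group 4: 17316 × 0.963 = 16675
Group 5: 16695 × 0.958 + 12840 × 0.697 = 15994 + 8949 = 24943
Net migration: Group 2 + 130 → 5810; Group 4 + 420 → 17095
→ [4515, 5810, 10647, 17095, 24943]
Scenario B total after 2 periods: 63010
Difference B − A = 63010 − 63865 = -855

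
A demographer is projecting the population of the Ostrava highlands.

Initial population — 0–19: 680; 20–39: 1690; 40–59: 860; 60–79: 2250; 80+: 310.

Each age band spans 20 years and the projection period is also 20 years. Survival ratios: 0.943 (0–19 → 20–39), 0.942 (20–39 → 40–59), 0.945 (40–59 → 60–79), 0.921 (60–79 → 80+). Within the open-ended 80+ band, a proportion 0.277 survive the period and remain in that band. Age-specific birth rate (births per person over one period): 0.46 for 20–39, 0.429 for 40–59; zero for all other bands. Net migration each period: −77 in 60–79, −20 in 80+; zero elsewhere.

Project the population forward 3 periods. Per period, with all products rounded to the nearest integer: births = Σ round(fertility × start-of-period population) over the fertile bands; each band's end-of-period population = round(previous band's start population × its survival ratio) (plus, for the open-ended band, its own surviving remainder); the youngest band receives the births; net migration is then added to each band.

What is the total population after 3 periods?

Numbering the groups 1..5 from youngest to oldest:
Period 1:
Births: 1690 * 0.46 = 777 ; 860 * 0.429 = 369 → 1146
Group 2: 680 * 0.943 = 641
Group 3: 1690 * 0.942 = 1592
Group 4: 860 * 0.945 = 813
Group 5: 2250 * 0.921 + 310 * 0.277 = 2072 + 86 = 2158
Net migration: Group 4 − 77 → 736; Group 5 − 20 → 2138
Giving 1146 / 641 / 1592 / 736 / 2138.
Period 2:
Births: 641 * 0.46 = 295 ; 1592 * 0.429 = 683 → 978
Group 2: 1146 * 0.943 = 1081
Group 3: 641 * 0.942 = 604
Group 4: 1592 * 0.945 = 1504
Group 5: 736 * 0.921 + 2138 * 0.277 = 678 + 592 = 1270
Net migration: Group 4 − 77 → 1427; Group 5 − 20 → 1250
Giving 978 / 1081 / 604 / 1427 / 1250.
Period 3:
Births: 1081 * 0.46 = 497 ; 604 * 0.429 = 259 → 756
Group 2: 978 * 0.943 = 922
Group 3: 1081 * 0.942 = 1018
Group 4: 604 * 0.945 = 571
Group 5: 1427 * 0.921 + 1250 * 0.277 = 1314 + 346 = 1660
Net migration: Group 4 − 77 → 494; Group 5 − 20 → 1640
Giving 756 / 922 / 1018 / 494 / 1640.
Total after period 3: 756 + 922 + 1018 + 494 + 1640 = 4830

4830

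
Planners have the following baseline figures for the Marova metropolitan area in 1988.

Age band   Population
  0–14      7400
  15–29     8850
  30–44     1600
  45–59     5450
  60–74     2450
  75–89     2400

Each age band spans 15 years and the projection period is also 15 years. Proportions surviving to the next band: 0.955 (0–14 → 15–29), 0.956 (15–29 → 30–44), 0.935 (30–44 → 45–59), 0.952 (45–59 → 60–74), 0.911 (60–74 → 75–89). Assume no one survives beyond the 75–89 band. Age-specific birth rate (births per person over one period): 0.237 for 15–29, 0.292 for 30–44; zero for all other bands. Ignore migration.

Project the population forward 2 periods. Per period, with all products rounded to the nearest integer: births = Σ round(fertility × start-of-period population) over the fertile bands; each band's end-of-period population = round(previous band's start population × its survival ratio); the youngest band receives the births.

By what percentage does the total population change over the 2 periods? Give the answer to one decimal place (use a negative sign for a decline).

-2.6

Call the groups 1 to 6, youngest first.
After projecting period 1:
Births: 8850 × 0.237 = 2097, 1600 × 0.292 = 467 → 2564
Group 2: 7400 × 0.955 = 7067
Group 3: 8850 × 0.956 = 8461
Group 4: 1600 × 0.935 = 1496
Group 5: 5450 × 0.952 = 5188
Group 6: 2450 × 0.911 = 2232
Giving 2564 / 7067 / 8461 / 1496 / 5188 / 2232.
After projecting period 2:
Births: 7067 × 0.237 = 1675, 8461 × 0.292 = 2471 → 4146
Group 2: 2564 × 0.955 = 2449
Group 3: 7067 × 0.956 = 6756
Group 4: 8461 × 0.935 = 7911
Group 5: 1496 × 0.952 = 1424
Group 6: 5188 × 0.911 = 4726
Giving 4146 / 2449 / 6756 / 7911 / 1424 / 4726.
Total: 28150 → 27412; change = -738; percentage change = -2.6%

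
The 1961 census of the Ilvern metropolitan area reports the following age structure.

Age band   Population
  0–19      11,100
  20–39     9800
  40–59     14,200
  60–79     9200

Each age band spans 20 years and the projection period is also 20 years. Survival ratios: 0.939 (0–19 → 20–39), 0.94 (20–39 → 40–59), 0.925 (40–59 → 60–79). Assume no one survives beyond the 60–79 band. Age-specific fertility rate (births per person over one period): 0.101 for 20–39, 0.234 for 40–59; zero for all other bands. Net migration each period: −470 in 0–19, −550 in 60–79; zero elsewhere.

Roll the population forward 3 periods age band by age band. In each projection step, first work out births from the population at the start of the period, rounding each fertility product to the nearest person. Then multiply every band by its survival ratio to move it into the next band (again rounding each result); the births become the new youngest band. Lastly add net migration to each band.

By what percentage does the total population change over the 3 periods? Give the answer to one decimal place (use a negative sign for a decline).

After projecting period 1:
Births: 9800 × 0.101 = 990, 14200 × 0.234 = 3323 — total 4313
20–39: 11100 × 0.939 = 10423
40–59: 9800 × 0.94 = 9212
60–79: 14200 × 0.925 = 13135
Net migration: 0–19 − 470 → 3843; 60–79 − 550 → 12585
→ [3843, 10423, 9212, 12585]
After projecting period 2:
Births: 10423 × 0.101 = 1053, 9212 × 0.234 = 2156 — total 3209
20–39: 3843 × 0.939 = 3609
40–59: 10423 × 0.94 = 9798
60–79: 9212 × 0.925 = 8521
Net migration: 0–19 − 470 → 2739; 60–79 − 550 → 7971
→ [2739, 3609, 9798, 7971]
After projecting period 3:
Births: 3609 × 0.101 = 365, 9798 × 0.234 = 2293 — total 2658
20–39: 2739 × 0.939 = 2572
40–59: 3609 × 0.94 = 3392
60–79: 9798 × 0.925 = 9063
Net migration: 0–19 − 470 → 2188; 60–79 − 550 → 8513
→ [2188, 2572, 3392, 8513]
Total: 44300 → 16665; change = -27635; percentage change = -62.4%

-62.4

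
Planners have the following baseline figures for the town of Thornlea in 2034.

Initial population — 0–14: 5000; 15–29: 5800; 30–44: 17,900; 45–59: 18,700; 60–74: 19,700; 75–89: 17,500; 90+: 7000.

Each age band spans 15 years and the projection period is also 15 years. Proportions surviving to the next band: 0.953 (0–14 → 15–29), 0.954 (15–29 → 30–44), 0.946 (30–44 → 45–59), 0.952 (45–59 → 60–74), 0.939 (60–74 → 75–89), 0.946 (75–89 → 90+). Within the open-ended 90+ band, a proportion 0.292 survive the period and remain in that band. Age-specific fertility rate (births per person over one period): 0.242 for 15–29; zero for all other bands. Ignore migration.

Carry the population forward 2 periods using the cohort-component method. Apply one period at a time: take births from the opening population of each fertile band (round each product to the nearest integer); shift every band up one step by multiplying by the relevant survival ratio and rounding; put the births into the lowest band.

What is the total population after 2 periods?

68037

Let group 1 be 0–14 through group 7 = 90+.
Period 1.
Births: 5800 × 0.242 = 1404
Group 2: 5000 × 0.953 = 4765
Group 3: 5800 × 0.954 = 5533
Group 4: 17900 × 0.946 = 16933
Group 5: 18700 × 0.952 = 17802
Group 6: 19700 × 0.939 = 18498
Group 7: 17500 × 0.946 + 7000 × 0.292 = 16555 + 2044 = 18599
Giving 1404 / 4765 / 5533 / 16933 / 17802 / 18498 / 18599.
Period 2.
Births: 4765 × 0.242 = 1153
Group 2: 1404 × 0.953 = 1338
Group 3: 4765 × 0.954 = 4546
Group 4: 5533 × 0.946 = 5234
Group 5: 16933 × 0.952 = 16120
Group 6: 17802 × 0.939 = 16716
Group 7: 18498 × 0.946 + 18599 × 0.292 = 17499 + 5431 = 22930
Giving 1153 / 1338 / 4546 / 5234 / 16120 / 16716 / 22930.
Total after period 2: 1153 + 1338 + 4546 + 5234 + 16120 + 16716 + 22930 = 68037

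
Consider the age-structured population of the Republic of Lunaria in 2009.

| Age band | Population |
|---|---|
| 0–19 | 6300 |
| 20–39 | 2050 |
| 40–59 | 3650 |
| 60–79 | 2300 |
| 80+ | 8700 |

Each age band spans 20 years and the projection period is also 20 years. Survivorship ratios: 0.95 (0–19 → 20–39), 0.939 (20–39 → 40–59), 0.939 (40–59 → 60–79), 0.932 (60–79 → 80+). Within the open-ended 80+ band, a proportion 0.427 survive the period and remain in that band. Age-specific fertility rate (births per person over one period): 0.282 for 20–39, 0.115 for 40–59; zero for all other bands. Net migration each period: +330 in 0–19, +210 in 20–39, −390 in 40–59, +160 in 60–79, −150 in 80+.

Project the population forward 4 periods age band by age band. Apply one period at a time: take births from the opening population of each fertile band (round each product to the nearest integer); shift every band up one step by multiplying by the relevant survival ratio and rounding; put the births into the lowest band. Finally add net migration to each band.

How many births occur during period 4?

777

— Period 1 —
Births: 2050 * 0.282 = 578 ; 3650 * 0.115 = 420 → 998
20–39: 6300 * 0.95 = 5985
40–59: 2050 * 0.939 = 1925
60–79: 3650 * 0.939 = 3427
80+: 2300 * 0.932 + 8700 * 0.427 = 2144 + 3715 = 5859
Net migration: 0–19 + 330 → 1328; 20–39 + 210 → 6195; 40–59 − 390 → 1535; 60–79 + 160 → 3587; 80+ − 150 → 5709
Population now: 0–19=1328, 20–39=6195, 40–59=1535, 60–79=3587, 80+=5709
— Period 2 —
Births: 6195 * 0.282 = 1747 ; 1535 * 0.115 = 177 → 1924
20–39: 1328 * 0.95 = 1262
40–59: 6195 * 0.939 = 5817
60–79: 1535 * 0.939 = 1441
80+: 3587 * 0.932 + 5709 * 0.427 = 3343 + 2438 = 5781
Net migration: 0–19 + 330 → 2254; 20–39 + 210 → 1472; 40–59 − 390 → 5427; 60–79 + 160 → 1601; 80+ − 150 → 5631
Population now: 0–19=2254, 20–39=1472, 40–59=5427, 60–79=1601, 80+=5631
— Period 3 —
Births: 1472 * 0.282 = 415 ; 5427 * 0.115 = 624 → 1039
20–39: 2254 * 0.95 = 2141
40–59: 1472 * 0.939 = 1382
60–79: 5427 * 0.939 = 5096
80+: 1601 * 0.932 + 5631 * 0.427 = 1492 + 2404 = 3896
Net migration: 0–19 + 330 → 1369; 20–39 + 210 → 2351; 40–59 − 390 → 992; 60–79 + 160 → 5256; 80+ − 150 → 3746
Population now: 0–19=1369, 20–39=2351, 40–59=992, 60–79=5256, 80+=3746
— Period 4 —
Births: 2351 * 0.282 = 663 ; 992 * 0.115 = 114 → 777
20–39: 1369 * 0.95 = 1301
40–59: 2351 * 0.939 = 2208
60–79: 992 * 0.939 = 931
80+: 5256 * 0.932 + 3746 * 0.427 = 4899 + 1600 = 6499
Net migration: 0–19 + 330 → 1107; 20–39 + 210 → 1511; 40–59 − 390 → 1818; 60–79 + 160 → 1091; 80+ − 150 → 6349
Population now: 0–19=1107, 20–39=1511, 40–59=1818, 60–79=1091, 80+=6349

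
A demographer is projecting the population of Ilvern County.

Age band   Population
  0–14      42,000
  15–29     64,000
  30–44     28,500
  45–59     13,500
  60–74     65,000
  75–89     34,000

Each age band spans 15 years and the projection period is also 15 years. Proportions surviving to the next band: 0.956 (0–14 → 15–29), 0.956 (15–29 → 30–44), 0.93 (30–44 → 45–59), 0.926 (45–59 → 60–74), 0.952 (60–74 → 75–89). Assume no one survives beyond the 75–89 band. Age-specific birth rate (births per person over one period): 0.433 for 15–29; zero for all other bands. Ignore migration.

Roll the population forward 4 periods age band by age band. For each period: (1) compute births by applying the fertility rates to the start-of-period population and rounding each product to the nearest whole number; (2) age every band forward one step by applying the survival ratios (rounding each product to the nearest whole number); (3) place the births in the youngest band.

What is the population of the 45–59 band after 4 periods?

(Groups numbered youngest = 1 to oldest = 6.)
Period 1.
Births: 64000 * 0.433 = 27712
Group 2: 42000 * 0.956 = 40152
Group 3: 64000 * 0.956 = 61184
Group 4: 28500 * 0.93 = 26505
Group 5: 13500 * 0.926 = 12501
Group 6: 65000 * 0.952 = 61880
Population now: 0–14=27712, 15–29=40152, 30–44=61184, 45–59=26505, 60–74=12501, 75–89=61880
Period 2.
Births: 40152 * 0.433 = 17386
Group 2: 27712 * 0.956 = 26493
Group 3: 40152 * 0.956 = 38385
Group 4: 61184 * 0.93 = 56901
Group 5: 26505 * 0.926 = 24544
Group 6: 12501 * 0.952 = 11901
Population now: 0–14=17386, 15–29=26493, 30–44=38385, 45–59=56901, 60–74=24544, 75–89=11901
Period 3.
Births: 26493 * 0.433 = 11471
Group 2: 17386 * 0.956 = 16621
Group 3: 26493 * 0.956 = 25327
Group 4: 38385 * 0.93 = 35698
Group 5: 56901 * 0.926 = 52690
Group 6: 24544 * 0.952 = 23366
Population now: 0–14=11471, 15–29=16621, 30–44=25327, 45–59=35698, 60–74=52690, 75–89=23366
Period 4.
Births: 16621 * 0.433 = 7197
Group 2: 11471 * 0.956 = 10966
Group 3: 16621 * 0.956 = 15890
Group 4: 25327 * 0.93 = 23554
Group 5: 35698 * 0.926 = 33056
Group 6: 52690 * 0.952 = 50161
Population now: 0–14=7197, 15–29=10966, 30–44=15890, 45–59=23554, 60–74=33056, 75–89=50161

23554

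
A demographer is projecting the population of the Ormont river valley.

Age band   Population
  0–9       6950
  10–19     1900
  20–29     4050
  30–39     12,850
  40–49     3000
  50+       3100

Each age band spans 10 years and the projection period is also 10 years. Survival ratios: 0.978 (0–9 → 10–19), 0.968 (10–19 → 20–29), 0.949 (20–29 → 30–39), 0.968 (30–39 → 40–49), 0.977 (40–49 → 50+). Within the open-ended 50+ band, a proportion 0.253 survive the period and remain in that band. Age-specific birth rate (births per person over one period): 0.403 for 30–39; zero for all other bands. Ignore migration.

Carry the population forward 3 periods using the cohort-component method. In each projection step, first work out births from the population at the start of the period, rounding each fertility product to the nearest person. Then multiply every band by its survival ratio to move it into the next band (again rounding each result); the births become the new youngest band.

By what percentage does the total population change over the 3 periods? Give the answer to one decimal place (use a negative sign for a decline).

-30.9

After projecting period 1:
Births: 12850 × 0.403 = 5179
10–19: 6950 × 0.978 = 6797
20–29: 1900 × 0.968 = 1839
30–39: 4050 × 0.949 = 3843
40–49: 12850 × 0.968 = 12439
50+: 3000 × 0.977 + 3100 × 0.253 = 2931 + 784 = 3715
Population now: 0–9=5179, 10–19=6797, 20–29=1839, 30–39=3843, 40–49=12439, 50+=3715
After projecting period 2:
Births: 3843 × 0.403 = 1549
10–19: 5179 × 0.978 = 5065
20–29: 6797 × 0.968 = 6579
30–39: 1839 × 0.949 = 1745
40–49: 3843 × 0.968 = 3720
50+: 12439 × 0.977 + 3715 × 0.253 = 12153 + 940 = 13093
Population now: 0–9=1549, 10–19=5065, 20–29=6579, 30–39=1745, 40–49=3720, 50+=13093
After projecting period 3:
Births: 1745 × 0.403 = 703
10–19: 1549 × 0.978 = 1515
20–29: 5065 × 0.968 = 4903
30–39: 6579 × 0.949 = 6243
40–49: 1745 × 0.968 = 1689
50+: 3720 × 0.977 + 13093 × 0.253 = 3634 + 3313 = 6947
Population now: 0–9=703, 10–19=1515, 20–29=4903, 30–39=6243, 40–49=1689, 50+=6947
Total: 31850 → 22000; change = -9850; percentage change = -30.9%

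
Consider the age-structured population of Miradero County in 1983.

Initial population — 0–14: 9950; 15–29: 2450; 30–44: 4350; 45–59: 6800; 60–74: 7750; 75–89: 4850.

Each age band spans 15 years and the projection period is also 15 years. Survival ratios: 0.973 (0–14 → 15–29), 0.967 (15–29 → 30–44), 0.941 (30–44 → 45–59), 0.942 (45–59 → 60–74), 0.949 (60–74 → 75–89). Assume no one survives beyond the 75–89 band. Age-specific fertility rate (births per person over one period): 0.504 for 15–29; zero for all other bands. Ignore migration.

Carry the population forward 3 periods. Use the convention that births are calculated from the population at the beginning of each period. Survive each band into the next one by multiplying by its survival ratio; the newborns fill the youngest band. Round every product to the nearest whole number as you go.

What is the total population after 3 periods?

21084

Period 1.
Births: 2450 × 0.504 = 1235
15–29: 9950 × 0.973 = 9681
30–44: 2450 × 0.967 = 2369
45–59: 4350 × 0.941 = 4093
60–74: 6800 × 0.942 = 6406
75–89: 7750 × 0.949 = 7355
Giving 1235 / 9681 / 2369 / 4093 / 6406 / 7355.
Period 2.
Births: 9681 × 0.504 = 4879
15–29: 1235 × 0.973 = 1202
30–44: 9681 × 0.967 = 9362
45–59: 2369 × 0.941 = 2229
60–74: 4093 × 0.942 = 3856
75–89: 6406 × 0.949 = 6079
Giving 4879 / 1202 / 9362 / 2229 / 3856 / 6079.
Period 3.
Births: 1202 × 0.504 = 606
15–29: 4879 × 0.973 = 4747
30–44: 1202 × 0.967 = 1162
45–59: 9362 × 0.941 = 8810
60–74: 2229 × 0.942 = 2100
75–89: 3856 × 0.949 = 3659
Giving 606 / 4747 / 1162 / 8810 / 2100 / 3659.
Total after period 3: 606 + 4747 + 1162 + 8810 + 2100 + 3659 = 21084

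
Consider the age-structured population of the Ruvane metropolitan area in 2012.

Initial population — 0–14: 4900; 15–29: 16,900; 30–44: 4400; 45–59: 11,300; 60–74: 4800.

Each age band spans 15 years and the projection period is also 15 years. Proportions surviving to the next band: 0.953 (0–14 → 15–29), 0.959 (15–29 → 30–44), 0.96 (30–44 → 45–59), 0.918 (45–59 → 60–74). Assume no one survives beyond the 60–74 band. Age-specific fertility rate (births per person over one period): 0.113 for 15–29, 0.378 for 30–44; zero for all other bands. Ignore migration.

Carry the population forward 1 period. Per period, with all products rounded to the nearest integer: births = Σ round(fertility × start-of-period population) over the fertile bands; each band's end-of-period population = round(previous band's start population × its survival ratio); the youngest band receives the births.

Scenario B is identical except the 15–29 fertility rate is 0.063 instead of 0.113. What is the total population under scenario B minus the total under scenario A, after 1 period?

Let group 1 be 0–14 through group 5 = 60–74.
After projecting period 1:
Births: 16900 * 0.113 = 1910, 4400 * 0.378 = 1663 → 3573
Group 2: 4900 * 0.953 = 4670
Group 3: 16900 * 0.959 = 16207
Group 4: 4400 * 0.96 = 4224
Group 5: 11300 * 0.918 = 10373
Giving 3573 / 4670 / 16207 / 4224 / 10373.
Scenario A total after 1 period: 39047
Scenario B projection —
After projecting period 1:
Births: 16900 * 0.063 = 1065, 4400 * 0.378 = 1663 → 2728
Group 2: 4900 * 0.953 = 4670
Group 3: 16900 * 0.959 = 16207
Group 4: 4400 * 0.96 = 4224
Group 5: 11300 * 0.918 = 10373
Giving 2728 / 4670 / 16207 / 4224 / 10373.
Scenario B total after 1 period: 38202
Difference B − A = 38202 − 39047 = -845

-845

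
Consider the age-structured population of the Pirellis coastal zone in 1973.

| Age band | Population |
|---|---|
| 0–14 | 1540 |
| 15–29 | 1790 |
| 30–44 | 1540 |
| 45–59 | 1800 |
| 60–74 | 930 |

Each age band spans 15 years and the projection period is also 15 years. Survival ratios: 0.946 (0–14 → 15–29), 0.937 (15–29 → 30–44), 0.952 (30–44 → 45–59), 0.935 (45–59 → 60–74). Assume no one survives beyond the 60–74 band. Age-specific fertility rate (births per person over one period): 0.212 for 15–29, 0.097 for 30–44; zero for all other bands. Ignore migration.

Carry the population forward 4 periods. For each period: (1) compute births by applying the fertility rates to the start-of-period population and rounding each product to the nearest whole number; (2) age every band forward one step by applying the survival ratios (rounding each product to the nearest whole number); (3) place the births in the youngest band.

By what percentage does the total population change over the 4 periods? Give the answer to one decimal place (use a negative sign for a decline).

Period 1.
Births: 1790 × 0.212 = 379, 1540 × 0.097 = 149 → total 528
15–29: 1540 × 0.946 = 1457
30–44: 1790 × 0.937 = 1677
45–59: 1540 × 0.952 = 1466
60–74: 1800 × 0.935 = 1683
Population now: 0–14=528, 15–29=1457, 30–44=1677, 45–59=1466, 60–74=1683
Period 2.
Births: 1457 × 0.212 = 309, 1677 × 0.097 = 163 → total 472
15–29: 528 × 0.946 = 499
30–44: 1457 × 0.937 = 1365
45–59: 1677 × 0.952 = 1597
60–74: 1466 × 0.935 = 1371
Population now: 0–14=472, 15–29=499, 30–44=1365, 45–59=1597, 60–74=1371
Period 3.
Births: 499 × 0.212 = 106, 1365 × 0.097 = 132 → total 238
15–29: 472 × 0.946 = 447
30–44: 499 × 0.937 = 468
45–59: 1365 × 0.952 = 1299
60–74: 1597 × 0.935 = 1493
Population now: 0–14=238, 15–29=447, 30–44=468, 45–59=1299, 60–74=1493
Period 4.
Births: 447 × 0.212 = 95, 468 × 0.097 = 45 → total 140
15–29: 238 × 0.946 = 225
30–44: 447 × 0.937 = 419
45–59: 468 × 0.952 = 446
60–74: 1299 × 0.935 = 1215
Population now: 0–14=140, 15–29=225, 30–44=419, 45–59=446, 60–74=1215
Total: 7600 → 2445; change = -5155; percentage change = -67.8%

-67.8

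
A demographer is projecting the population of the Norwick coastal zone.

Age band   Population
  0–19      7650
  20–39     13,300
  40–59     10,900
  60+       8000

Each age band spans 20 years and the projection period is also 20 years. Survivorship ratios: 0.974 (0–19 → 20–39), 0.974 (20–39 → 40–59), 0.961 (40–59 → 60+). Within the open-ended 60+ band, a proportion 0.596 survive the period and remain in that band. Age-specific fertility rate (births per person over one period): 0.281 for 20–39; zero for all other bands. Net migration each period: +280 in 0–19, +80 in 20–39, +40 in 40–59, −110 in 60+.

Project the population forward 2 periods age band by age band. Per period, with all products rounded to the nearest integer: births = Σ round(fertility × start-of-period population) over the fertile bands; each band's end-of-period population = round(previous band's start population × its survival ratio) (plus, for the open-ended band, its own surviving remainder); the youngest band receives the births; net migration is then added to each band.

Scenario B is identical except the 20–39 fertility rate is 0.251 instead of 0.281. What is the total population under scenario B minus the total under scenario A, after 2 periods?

-615

Period 1.
Births: 13300 * 0.281 = 3737
20–39: 7650 * 0.974 = 7451
40–59: 13300 * 0.974 = 12954
60+: 10900 * 0.961 + 8000 * 0.596 = 10475 + 4768 = 15243
Net migration: 0–19 + 280 → 4017; 20–39 + 80 → 7531; 40–59 + 40 → 12994; 60+ − 110 → 15133
Population now: 0–19=4017, 20–39=7531, 40–59=12994, 60+=15133
Period 2.
Births: 7531 * 0.281 = 2116
20–39: 4017 * 0.974 = 3913
40–59: 7531 * 0.974 = 7335
60+: 12994 * 0.961 + 15133 * 0.596 = 12487 + 9019 = 21506
Net migration: 0–19 + 280 → 2396; 20–39 + 80 → 3993; 40–59 + 40 → 7375; 60+ − 110 → 21396
Population now: 0–19=2396, 20–39=3993, 40–59=7375, 60+=21396
Scenario A total after 2 periods: 35160
Scenario B projection —
Period 1.
Births: 13300 * 0.251 = 3338
20–39: 7650 * 0.974 = 7451
40–59: 13300 * 0.974 = 12954
60+: 10900 * 0.961 + 8000 * 0.596 = 10475 + 4768 = 15243
Net migration: 0–19 + 280 → 3618; 20–39 + 80 → 7531; 40–59 + 40 → 12994; 60+ − 110 → 15133
Population now: 0–19=3618, 20–39=7531, 40–59=12994, 60+=15133
Period 2.
Births: 7531 * 0.251 = 1890
20–39: 3618 * 0.974 = 3524
40–59: 7531 * 0.974 = 7335
60+: 12994 * 0.961 + 15133 * 0.596 = 12487 + 9019 = 21506
Net migration: 0–19 + 280 → 2170; 20–39 + 80 → 3604; 40–59 + 40 → 7375; 60+ − 110 → 21396
Population now: 0–19=2170, 20–39=3604, 40–59=7375, 60+=21396
Scenario B total after 2 periods: 34545
Difference B − A = 34545 − 35160 = -615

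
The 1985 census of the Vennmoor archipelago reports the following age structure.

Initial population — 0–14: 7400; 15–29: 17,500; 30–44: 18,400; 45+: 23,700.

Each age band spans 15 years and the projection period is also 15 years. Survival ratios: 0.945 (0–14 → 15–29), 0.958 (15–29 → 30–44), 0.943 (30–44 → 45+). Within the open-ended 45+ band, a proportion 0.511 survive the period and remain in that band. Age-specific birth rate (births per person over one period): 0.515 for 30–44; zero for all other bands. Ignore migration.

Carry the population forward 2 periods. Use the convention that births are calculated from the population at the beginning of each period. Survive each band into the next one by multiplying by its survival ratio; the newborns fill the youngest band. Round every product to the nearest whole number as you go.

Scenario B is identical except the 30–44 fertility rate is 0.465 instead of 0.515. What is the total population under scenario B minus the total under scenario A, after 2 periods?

-1708

(Bands numbered youngest = 1 to oldest = 4.)
— Period 1 —
Births: 18400 × 0.515 = 9476
Band 2: 7400 × 0.945 = 6993
Band 3: 17500 × 0.958 = 16765
Band 4: 18400 × 0.943 + 23700 × 0.511 = 17351 + 12111 = 29462
→ [9476, 6993, 16765, 29462]
— Period 2 —
Births: 16765 × 0.515 = 8634
Band 2: 9476 × 0.945 = 8955
Band 3: 6993 × 0.958 = 6699
Band 4: 16765 × 0.943 + 29462 × 0.511 = 15809 + 15055 = 30864
→ [8634, 8955, 6699, 30864]
Scenario A total after 2 periods: 55152
Scenario B projection —
— Period 1 —
Births: 18400 × 0.465 = 8556
Band 2: 7400 × 0.945 = 6993
Band 3: 17500 × 0.958 = 16765
Band 4: 18400 × 0.943 + 23700 × 0.511 = 17351 + 12111 = 29462
→ [8556, 6993, 16765, 29462]
— Period 2 —
Births: 16765 × 0.465 = 7796
Band 2: 8556 × 0.945 = 8085
Band 3: 6993 × 0.958 = 6699
Band 4: 16765 × 0.943 + 29462 × 0.511 = 15809 + 15055 = 30864
→ [7796, 8085, 6699, 30864]
Scenario B total after 2 periods: 53444
Difference B − A = 53444 − 55152 = -1708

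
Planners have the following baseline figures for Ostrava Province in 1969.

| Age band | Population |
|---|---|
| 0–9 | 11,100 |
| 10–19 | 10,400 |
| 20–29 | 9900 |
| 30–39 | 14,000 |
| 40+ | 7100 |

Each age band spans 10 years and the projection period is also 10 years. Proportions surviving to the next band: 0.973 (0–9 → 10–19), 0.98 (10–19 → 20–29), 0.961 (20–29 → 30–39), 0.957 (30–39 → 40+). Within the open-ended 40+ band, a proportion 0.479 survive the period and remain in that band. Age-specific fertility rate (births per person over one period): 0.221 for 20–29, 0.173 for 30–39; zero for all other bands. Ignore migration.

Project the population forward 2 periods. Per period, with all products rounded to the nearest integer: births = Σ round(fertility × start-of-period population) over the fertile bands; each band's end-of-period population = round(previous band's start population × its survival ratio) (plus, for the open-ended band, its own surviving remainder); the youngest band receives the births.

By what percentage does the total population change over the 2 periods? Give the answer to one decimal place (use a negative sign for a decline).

Let band 1 be 0–9 through band 5 = 40+.
After projecting period 1:
Births: 9900 * 0.221 = 2188 ; 14000 * 0.173 = 2422 ⇒ total 4610
Band 2: 11100 * 0.973 = 10800
Band 3: 10400 * 0.98 = 10192
Band 4: 9900 * 0.961 = 9514
Band 5: 14000 * 0.957 + 7100 * 0.479 = 13398 + 3401 = 16799
→ [4610, 10800, 10192, 9514, 16799]
After projecting period 2:
Births: 10192 * 0.221 = 2252 ; 9514 * 0.173 = 1646 ⇒ total 3898
Band 2: 4610 * 0.973 = 4486
Band 3: 10800 * 0.98 = 10584
Band 4: 10192 * 0.961 = 9795
Band 5: 9514 * 0.957 + 16799 * 0.479 = 9105 + 8047 = 17152
→ [3898, 4486, 10584, 9795, 17152]
Total: 52500 → 45915; change = -6585; percentage change = -12.5%

-12.5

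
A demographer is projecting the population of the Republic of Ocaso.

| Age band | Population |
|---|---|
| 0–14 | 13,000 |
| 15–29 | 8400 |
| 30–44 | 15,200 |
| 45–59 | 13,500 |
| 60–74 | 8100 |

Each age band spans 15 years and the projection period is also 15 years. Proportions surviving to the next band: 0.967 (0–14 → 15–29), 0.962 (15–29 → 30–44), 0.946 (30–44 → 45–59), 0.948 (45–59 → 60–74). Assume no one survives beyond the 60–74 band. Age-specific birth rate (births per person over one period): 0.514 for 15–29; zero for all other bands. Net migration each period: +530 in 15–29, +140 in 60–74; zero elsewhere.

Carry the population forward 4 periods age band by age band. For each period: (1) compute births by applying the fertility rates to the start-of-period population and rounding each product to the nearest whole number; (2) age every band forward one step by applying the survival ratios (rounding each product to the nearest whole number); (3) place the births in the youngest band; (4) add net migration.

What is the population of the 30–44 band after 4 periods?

(Groups numbered youngest = 1 to oldest = 5.)
[period 1]
Births: 8400 × 0.514 = 4318
Group 2: 13000 × 0.967 = 12571
Group 3: 8400 × 0.962 = 8081
Group 4: 15200 × 0.946 = 14379
Group 5: 13500 × 0.948 = 12798
Net migration: Group 2 + 530 → 13101; Group 5 + 140 → 12938
→ [4318, 13101, 8081, 14379, 12938]
[period 2]
Births: 13101 × 0.514 = 6734
Group 2: 4318 × 0.967 = 4176
Group 3: 13101 × 0.962 = 12603
Group 4: 8081 × 0.946 = 7645
Group 5: 14379 × 0.948 = 13631
Net migration: Group 2 + 530 → 4706; Group 5 + 140 → 13771
→ [6734, 4706, 12603, 7645, 13771]
[period 3]
Births: 4706 × 0.514 = 2419
Group 2: 6734 × 0.967 = 6512
Group 3: 4706 × 0.962 = 4527
Group 4: 12603 × 0.946 = 11922
Group 5: 7645 × 0.948 = 7247
Net migration: Group 2 + 530 → 7042; Group 5 + 140 → 7387
→ [2419, 7042, 4527, 11922, 7387]
[period 4]
Births: 7042 × 0.514 = 3620
Group 2: 2419 × 0.967 = 2339
Group 3: 7042 × 0.962 = 6774
Group 4: 4527 × 0.946 = 4283
Group 5: 11922 × 0.948 = 11302
Net migration: Group 2 + 530 → 2869; Group 5 + 140 → 11442
→ [3620, 2869, 6774, 4283, 11442]

6774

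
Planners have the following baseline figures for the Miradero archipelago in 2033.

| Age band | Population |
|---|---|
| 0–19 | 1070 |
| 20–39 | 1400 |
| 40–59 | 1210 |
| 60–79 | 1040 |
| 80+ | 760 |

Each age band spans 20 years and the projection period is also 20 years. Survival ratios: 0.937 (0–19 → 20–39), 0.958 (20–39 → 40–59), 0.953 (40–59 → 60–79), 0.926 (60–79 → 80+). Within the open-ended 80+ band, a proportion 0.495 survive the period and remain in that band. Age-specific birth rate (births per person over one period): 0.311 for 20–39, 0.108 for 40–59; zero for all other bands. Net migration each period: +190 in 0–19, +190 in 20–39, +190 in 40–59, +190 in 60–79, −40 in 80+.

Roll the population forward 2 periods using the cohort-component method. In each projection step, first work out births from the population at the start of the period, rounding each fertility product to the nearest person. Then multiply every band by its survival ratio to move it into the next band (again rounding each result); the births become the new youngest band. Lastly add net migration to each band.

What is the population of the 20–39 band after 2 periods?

898

Let group 1 be 0–19 through group 5 = 80+.
— Period 1 —
Births: 1400 * 0.311 = 435  |  1210 * 0.108 = 131 — total 566
Group 2: 1070 * 0.937 = 1003
Group 3: 1400 * 0.958 = 1341
Group 4: 1210 * 0.953 = 1153
Group 5: 1040 * 0.926 + 760 * 0.495 = 963 + 376 = 1339
Net migration: Group 1 + 190 → 756; Group 2 + 190 → 1193; Group 3 + 190 → 1531; Group 4 + 190 → 1343; Group 5 − 40 → 1299
Giving 756 / 1193 / 1531 / 1343 / 1299.
— Period 2 —
Births: 1193 * 0.311 = 371  |  1531 * 0.108 = 165 — total 536
Group 2: 756 * 0.937 = 708
Group 3: 1193 * 0.958 = 1143
Group 4: 1531 * 0.953 = 1459
Group 5: 1343 * 0.926 + 1299 * 0.495 = 1244 + 643 = 1887
Net migration: Group 1 + 190 → 726; Group 2 + 190 → 898; Group 3 + 190 → 1333; Group 4 + 190 → 1649; Group 5 − 40 → 1847
Giving 726 / 898 / 1333 / 1649 / 1847.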